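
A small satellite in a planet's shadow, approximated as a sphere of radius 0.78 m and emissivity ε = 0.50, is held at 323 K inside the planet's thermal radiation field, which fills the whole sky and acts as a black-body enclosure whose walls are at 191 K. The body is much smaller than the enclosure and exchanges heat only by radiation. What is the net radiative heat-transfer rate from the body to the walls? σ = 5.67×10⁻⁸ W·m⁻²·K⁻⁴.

For a small grey body in a large enclosure: P_net = εσA(T_body⁴ − T_wall⁴).
A = 4πr² = 7.645 m²; T_body⁴ − T_wall⁴ = 1.088×10¹⁰ − 1.331×10⁹ = 9.554×10⁹ K⁴.
|P_net| = 0.50·5.67×10⁻⁸·7.645·9.554×10⁹.

P_net ≈ 2070 W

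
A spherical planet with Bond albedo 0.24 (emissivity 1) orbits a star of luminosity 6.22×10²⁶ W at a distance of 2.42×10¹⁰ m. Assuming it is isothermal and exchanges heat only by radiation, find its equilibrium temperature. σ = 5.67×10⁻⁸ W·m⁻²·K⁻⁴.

T ≈ 730 K

First find the stellar flux at distance d: S = L/(4πd²) = 6.22×10²⁶/(4π·(2.42×10¹⁰)²) = 84520 W/m².
For an isothermal sphere, absorbed (1−a)S·πr² = emitted σ·4πr²·T⁴, so T⁴ = (1−a)S/(4σ).
T⁴ = 0.760·84520/(4·5.67×10⁻⁸) = 2.832×10¹¹ K⁴.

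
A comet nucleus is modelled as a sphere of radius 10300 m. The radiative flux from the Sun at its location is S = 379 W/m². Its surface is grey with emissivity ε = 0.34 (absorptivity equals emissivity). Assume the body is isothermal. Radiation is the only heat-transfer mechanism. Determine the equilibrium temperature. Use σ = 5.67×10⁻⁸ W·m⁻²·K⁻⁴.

T ≈ 202 K

At equilibrium, absorbed power = emitted power.
Absorbing cross-section = πr² = 3.333×10⁸ m²; emitting surface = 4πr² = 1.333×10⁹ m² (ratio 4).
εS·A_cross = εσ·A_surf·T⁴  ⇒  T⁴ = S/(4σ)   (ε cancels).
T⁴ = 379/(4·5.67×10⁻⁸) = 1.671×10⁹ K⁴.
T = (1.671×10⁹)^(1/4).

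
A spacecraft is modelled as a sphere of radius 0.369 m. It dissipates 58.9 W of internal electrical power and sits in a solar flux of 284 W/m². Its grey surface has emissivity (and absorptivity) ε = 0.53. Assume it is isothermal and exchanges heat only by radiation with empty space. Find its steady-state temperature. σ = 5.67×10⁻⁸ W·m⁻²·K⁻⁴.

At steady state, absorbed solar power + internal power = radiated power.
Absorbed: α·S·A_cross = 0.53·284·0.4278 = 64.39 W (cross-section πr²).
Total input = 64.39 + 58.9 = 123.3 W.
Radiated: εσ·A_surf·T⁴ with A_surf = 4πr² = 1.711 m².
T⁴ = 123.3/(0.53·5.67×10⁻⁸·1.711) = 2.398×10⁹ K⁴.

T ≈ 221 K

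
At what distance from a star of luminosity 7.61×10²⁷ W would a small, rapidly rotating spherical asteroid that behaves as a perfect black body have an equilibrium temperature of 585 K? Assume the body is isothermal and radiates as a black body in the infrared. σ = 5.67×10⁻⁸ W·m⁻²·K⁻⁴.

For an isothermal black-emitting sphere, (1−a)S·πr² = σ·4πr²·T⁴ ⇒ S = 4σT⁴/(1−a).
S = 4·5.67×10⁻⁸·(585)⁴/1.00 = 26560 W/m².
Flux falls as S = L/(4πd²), so d = √(L/(4πS)) = √(7.61×10²⁷/(4π·26560)).

d ≈ 1.51×10¹¹ m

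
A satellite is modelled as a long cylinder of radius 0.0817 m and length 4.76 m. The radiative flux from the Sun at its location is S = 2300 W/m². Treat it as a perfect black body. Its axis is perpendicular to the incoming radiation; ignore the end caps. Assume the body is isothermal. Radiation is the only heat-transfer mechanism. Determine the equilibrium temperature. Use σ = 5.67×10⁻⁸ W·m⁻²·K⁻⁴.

T ≈ 337 K

At equilibrium, absorbed power = emitted power.
Absorbing cross-section = 2rL = 0.7778 m²; emitting surface = 2πrL = 2.443 m² (ratio π).
S·A_cross = εσ·A_surf·T⁴  ⇒  T⁴ = S/(πσ).
T⁴ = 1.00·2300/(π·5.67×10⁻⁸) = 1.291×10¹⁰ K⁴.
T = (1.291×10¹⁰)^(1/4).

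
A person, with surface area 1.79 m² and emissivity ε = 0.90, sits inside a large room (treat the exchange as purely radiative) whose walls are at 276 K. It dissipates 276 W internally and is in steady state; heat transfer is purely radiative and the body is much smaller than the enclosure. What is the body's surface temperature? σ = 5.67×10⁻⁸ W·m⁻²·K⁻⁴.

T ≈ 306 K

For a small grey body in a large enclosure, net radiated power = εσA(T⁴ − T_w⁴).
Steady state: P = εσA(T⁴ − T_w⁴) with A = 1.79 m².
T⁴ = P/(εσA) + T_w⁴ = 276/(0.90·5.67×10⁻⁸·1.790) + (276)⁴
    = 3.022×10⁹ + 5.803×10⁹ = 8.824×10⁹ K⁴.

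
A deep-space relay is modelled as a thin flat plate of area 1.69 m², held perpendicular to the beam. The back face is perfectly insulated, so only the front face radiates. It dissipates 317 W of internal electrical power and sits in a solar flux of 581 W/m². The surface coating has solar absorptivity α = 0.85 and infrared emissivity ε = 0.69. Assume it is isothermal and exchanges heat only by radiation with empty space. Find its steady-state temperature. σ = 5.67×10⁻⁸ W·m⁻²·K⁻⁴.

At steady state, absorbed solar power + internal power = radiated power.
Absorbed: α·S·A_cross = 0.85·581·1.690 = 834.6 W (cross-section A).
Total input = 834.6 + 317 = 1152 W.
Radiated: εσ·A_surf·T⁴ with A_surf = A = 1.690 m².
T⁴ = 1152/(0.69·5.67×10⁻⁸·1.690) = 1.742×10¹⁰ K⁴.

T ≈ 363 K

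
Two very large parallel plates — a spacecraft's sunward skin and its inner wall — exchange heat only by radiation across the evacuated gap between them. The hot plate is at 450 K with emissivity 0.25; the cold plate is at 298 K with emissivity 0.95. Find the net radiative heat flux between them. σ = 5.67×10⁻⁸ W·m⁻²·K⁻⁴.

q ≈ 463 W/m²

For two infinite grey parallel plates, q = σ(T₁⁴ − T₂⁴)/(1/ε₁ + 1/ε₂ − 1).
T₁⁴ − T₂⁴ = 4.101×10¹⁰ − 7.886×10⁹ = 3.312×10¹⁰ K⁴.
1/ε₁ + 1/ε₂ − 1 = 4.000 + 1.053 − 1 = 4.053.
q = 5.67×10⁻⁸ × 3.312×10¹⁰ / 4.053.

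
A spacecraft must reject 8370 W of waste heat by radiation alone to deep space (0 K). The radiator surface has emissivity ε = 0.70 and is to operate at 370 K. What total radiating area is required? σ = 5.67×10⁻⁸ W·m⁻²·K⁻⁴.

P = εσA T⁴ ⇒ A = P/(εσT⁴).
T⁴ = 1.874×10¹⁰ K⁴.
A = 8370/(0.70 × 5.67×10⁻⁸ × 1.874×10¹⁰).

A ≈ 11.3 m²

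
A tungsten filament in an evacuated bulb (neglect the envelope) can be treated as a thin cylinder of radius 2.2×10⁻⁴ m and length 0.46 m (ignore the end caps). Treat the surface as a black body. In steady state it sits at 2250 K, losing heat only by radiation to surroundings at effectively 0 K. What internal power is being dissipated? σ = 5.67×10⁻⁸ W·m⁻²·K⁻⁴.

Steady state: P = εσA T⁴.
A = 2πrL = 6.359×10⁻⁴ m²; T⁴ = (2250)⁴ = 2.563×10¹³ K⁴.
P = 1.0 × 5.67×10⁻⁸ × 6.359×10⁻⁴ × 2.563×10¹³.

P ≈ 924 W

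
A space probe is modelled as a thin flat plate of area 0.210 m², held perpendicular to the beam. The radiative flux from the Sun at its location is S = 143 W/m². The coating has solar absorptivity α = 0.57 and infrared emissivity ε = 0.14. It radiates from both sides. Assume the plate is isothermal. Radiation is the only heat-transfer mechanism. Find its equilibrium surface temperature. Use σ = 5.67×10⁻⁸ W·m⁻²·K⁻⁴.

T ≈ 268 K

At equilibrium, absorbed power = emitted power.
Absorbing cross-section = A = 0.2100 m²; emitting surface = 2A = 0.4200 m² (ratio 2).
αS·A_cross = εσ·A_surf·T⁴  ⇒  T⁴ = αS/(ε·2σ).
T⁴ = 0.570·143/(0.14·2·5.67×10⁻⁸) = 5.134×10⁹ K⁴.
T = (5.134×10⁹)^(1/4).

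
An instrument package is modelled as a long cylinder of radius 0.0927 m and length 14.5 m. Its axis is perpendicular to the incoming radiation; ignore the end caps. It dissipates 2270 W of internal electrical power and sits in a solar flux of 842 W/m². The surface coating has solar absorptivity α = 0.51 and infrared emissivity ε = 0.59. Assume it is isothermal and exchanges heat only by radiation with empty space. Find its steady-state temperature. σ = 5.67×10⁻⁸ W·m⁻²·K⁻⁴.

At steady state, absorbed solar power + internal power = radiated power.
Absorbed: α·S·A_cross = 0.51·842·2.688 = 1154 W (cross-section 2rL).
Total input = 1154 + 2270 = 3424 W.
Radiated: εσ·A_surf·T⁴ with A_surf = 2πrL = 8.446 m².
T⁴ = 3424/(0.59·5.67×10⁻⁸·8.446) = 1.212×10¹⁰ K⁴.

T ≈ 332 K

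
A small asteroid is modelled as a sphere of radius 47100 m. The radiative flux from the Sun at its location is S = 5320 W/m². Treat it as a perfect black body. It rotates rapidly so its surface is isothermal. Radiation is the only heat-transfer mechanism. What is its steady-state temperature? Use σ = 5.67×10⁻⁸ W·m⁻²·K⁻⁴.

T ≈ 391 K

At equilibrium, absorbed power = emitted power.
Absorbing cross-section = πr² = 6.969×10⁹ m²; emitting surface = 4πr² = 2.788×10¹⁰ m² (ratio 4).
S·A_cross = εσ·A_surf·T⁴  ⇒  T⁴ = S/(4σ).
T⁴ = 1.00·5320/(4·5.67×10⁻⁸) = 2.346×10¹⁰ K⁴.
T = (2.346×10¹⁰)^(1/4).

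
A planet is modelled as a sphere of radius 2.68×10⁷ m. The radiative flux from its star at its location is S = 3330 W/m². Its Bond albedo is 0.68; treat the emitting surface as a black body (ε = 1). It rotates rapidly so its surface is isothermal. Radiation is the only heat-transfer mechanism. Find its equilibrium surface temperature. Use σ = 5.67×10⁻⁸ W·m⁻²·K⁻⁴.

At equilibrium, absorbed power = emitted power.
Absorbing cross-section = πr² = 2.256×10¹⁵ m²; emitting surface = 4πr² = 9.026×10¹⁵ m² (ratio 4).
(1−a)S·A_cross = εσ·A_surf·T⁴  ⇒  T⁴ = (1−a)S/(4σ).
T⁴ = 0.320·3330/(4·5.67×10⁻⁸) = 4.698×10⁹ K⁴.
T = (4.698×10⁹)^(1/4).

T ≈ 262 K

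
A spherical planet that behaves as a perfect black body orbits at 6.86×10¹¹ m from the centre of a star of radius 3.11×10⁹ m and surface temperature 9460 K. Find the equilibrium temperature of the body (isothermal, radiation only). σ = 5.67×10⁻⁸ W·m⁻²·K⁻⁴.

T ≈ 450 K

The star's surface emits σT_*⁴; at distance d the flux is S = σT_*⁴(R_*/d)².
S = 5.67×10⁻⁸·(9460)⁴·(3.11×10⁹/6.86×10¹¹)² = 9333 W/m².
For an isothermal sphere T⁴ = (1−a)S/(4σ) = 4.115×10¹⁰ K⁴.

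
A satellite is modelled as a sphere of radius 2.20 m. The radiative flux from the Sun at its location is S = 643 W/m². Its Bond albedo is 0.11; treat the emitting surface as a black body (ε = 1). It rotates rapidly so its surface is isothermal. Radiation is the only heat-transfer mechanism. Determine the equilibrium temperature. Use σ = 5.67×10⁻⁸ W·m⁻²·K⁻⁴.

T ≈ 224 K

At equilibrium, absorbed power = emitted power.
Absorbing cross-section = πr² = 15.21 m²; emitting surface = 4πr² = 60.82 m² (ratio 4).
(1−a)S·A_cross = εσ·A_surf·T⁴  ⇒  T⁴ = (1−a)S/(4σ).
T⁴ = 0.890·643/(4·5.67×10⁻⁸) = 2.523×10⁹ K⁴.
T = (2.523×10⁹)^(1/4).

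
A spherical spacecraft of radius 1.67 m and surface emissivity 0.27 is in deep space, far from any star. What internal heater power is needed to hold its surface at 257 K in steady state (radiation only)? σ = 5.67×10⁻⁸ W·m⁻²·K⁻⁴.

P ≈ 2340 W

P = εσ·4πr²·T⁴.
4πr² = 35.05 m²; T⁴ = 4.362×10⁹ K⁴.
P = 0.27·5.67×10⁻⁸·35.05·4.362×10⁹.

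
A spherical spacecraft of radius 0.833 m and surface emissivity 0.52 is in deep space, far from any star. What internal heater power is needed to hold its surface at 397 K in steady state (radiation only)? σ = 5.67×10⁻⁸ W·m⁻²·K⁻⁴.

P ≈ 6390 W

P = εσ·4πr²·T⁴.
4πr² = 8.720 m²; T⁴ = 2.484×10¹⁰ K⁴.
P = 0.52·5.67×10⁻⁸·8.720·2.484×10¹⁰.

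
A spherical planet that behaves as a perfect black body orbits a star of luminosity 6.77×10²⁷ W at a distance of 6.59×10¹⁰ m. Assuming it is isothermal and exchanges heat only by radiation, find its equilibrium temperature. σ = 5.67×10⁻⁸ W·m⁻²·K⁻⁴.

First find the stellar flux at distance d: S = L/(4πd²) = 6.77×10²⁷/(4π·(6.59×10¹⁰)²) = 1.241×10⁵ W/m².
For an isothermal sphere, absorbed (1−a)S·πr² = emitted σ·4πr²·T⁴, so T⁴ = (1−a)S/(4σ).
T⁴ = 1.00·1.241×10⁵/(4·5.67×10⁻⁸) = 5.470×10¹¹ K⁴.

T ≈ 860 K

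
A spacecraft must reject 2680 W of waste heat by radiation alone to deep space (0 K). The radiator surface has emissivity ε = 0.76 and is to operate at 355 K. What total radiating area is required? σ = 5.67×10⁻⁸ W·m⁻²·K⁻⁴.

P = εσA T⁴ ⇒ A = P/(εσT⁴).
T⁴ = 1.588×10¹⁰ K⁴.
A = 2680/(0.76 × 5.67×10⁻⁸ × 1.588×10¹⁰).

A ≈ 3.92 m²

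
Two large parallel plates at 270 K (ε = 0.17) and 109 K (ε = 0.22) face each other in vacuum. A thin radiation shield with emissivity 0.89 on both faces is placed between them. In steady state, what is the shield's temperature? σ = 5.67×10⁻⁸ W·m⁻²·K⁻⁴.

T_s ≈ 221 K

In steady state the net flux on the hot side equals that on the cold side.
σ(T₁⁴−T_s⁴)/D₁ = σ(T_s⁴−T₂⁴)/D₂, with D₁ = 1/ε₁+1/ε_s−1 = 6.006, D₂ = 1/ε_s+1/ε₂−1 = 4.669.
Solve for T_s⁴: T_s⁴ = (D₂·T₁⁴ + D₁·T₂⁴)/(D₁+D₂) = 2.404×10⁹ K⁴.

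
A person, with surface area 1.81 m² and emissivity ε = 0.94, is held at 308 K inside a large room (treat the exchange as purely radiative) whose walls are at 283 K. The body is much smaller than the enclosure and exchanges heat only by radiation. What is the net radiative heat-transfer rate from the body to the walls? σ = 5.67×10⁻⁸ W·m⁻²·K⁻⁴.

P_net ≈ 249 W

For a small grey body in a large enclosure: P_net = εσA(T_body⁴ − T_wall⁴).
A = 1.81 m²; T_body⁴ − T_wall⁴ = 8.999×10⁹ − 6.414×10⁹ = 2.585×10⁹ K⁴.
|P_net| = 0.94·5.67×10⁻⁸·1.810·2.585×10⁹.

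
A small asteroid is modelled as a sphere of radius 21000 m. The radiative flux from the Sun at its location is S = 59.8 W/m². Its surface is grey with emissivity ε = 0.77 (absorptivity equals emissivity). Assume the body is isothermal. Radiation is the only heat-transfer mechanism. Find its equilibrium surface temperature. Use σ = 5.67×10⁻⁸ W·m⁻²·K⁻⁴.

At equilibrium, absorbed power = emitted power.
Absorbing cross-section = πr² = 1.385×10⁹ m²; emitting surface = 4πr² = 5.542×10⁹ m² (ratio 4).
εS·A_cross = εσ·A_surf·T⁴  ⇒  T⁴ = S/(4σ)   (ε cancels).
T⁴ = 59.8/(4·5.67×10⁻⁸) = 2.637×10⁸ K⁴.
T = (2.637×10⁸)^(1/4).

T ≈ 127 K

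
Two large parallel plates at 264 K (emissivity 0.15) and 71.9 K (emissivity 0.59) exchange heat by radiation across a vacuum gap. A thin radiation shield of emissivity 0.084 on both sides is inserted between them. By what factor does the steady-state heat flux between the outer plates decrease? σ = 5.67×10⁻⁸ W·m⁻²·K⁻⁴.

Without shield: q₀ = σΔ(T⁴)/(1/ε₁+1/ε₂−1) with denominator 7.362.
With shield the two gaps are in series; the resistances add: (1/ε₁+1/ε_s−1)+(1/ε_s+1/ε₂−1) = 17.57+12.60 = 30.17.
Heat-flux ratio q₀/q = 30.17/7.362.

factor ≈ 4.10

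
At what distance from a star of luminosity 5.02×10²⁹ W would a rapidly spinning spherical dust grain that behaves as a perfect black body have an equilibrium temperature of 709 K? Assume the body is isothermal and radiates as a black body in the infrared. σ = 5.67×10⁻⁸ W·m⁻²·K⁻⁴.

For an isothermal black-emitting sphere, (1−a)S·πr² = σ·4πr²·T⁴ ⇒ S = 4σT⁴/(1−a).
S = 4·5.67×10⁻⁸·(709)⁴/1.00 = 57310 W/m².
Flux falls as S = L/(4πd²), so d = √(L/(4πS)) = √(5.02×10²⁹/(4π·57310)).

d ≈ 8.35×10¹¹ m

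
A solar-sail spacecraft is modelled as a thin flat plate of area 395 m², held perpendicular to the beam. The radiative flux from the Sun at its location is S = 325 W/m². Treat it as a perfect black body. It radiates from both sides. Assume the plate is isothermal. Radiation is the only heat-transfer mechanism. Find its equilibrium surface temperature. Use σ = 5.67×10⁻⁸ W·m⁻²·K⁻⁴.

At equilibrium, absorbed power = emitted power.
Absorbing cross-section = A = 395.0 m²; emitting surface = 2A = 790.0 m² (ratio 2).
S·A_cross = εσ·A_surf·T⁴  ⇒  T⁴ = S/(2σ).
T⁴ = 1.00·325/(2·5.67×10⁻⁸) = 2.866×10⁹ K⁴.
T = (2.866×10⁹)^(1/4).

T ≈ 231 K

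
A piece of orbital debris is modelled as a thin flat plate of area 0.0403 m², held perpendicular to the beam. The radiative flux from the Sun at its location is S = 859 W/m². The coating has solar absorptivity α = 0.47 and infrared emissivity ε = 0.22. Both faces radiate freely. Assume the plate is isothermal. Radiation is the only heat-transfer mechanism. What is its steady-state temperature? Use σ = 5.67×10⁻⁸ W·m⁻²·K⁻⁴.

At equilibrium, absorbed power = emitted power.
Absorbing cross-section = A = 0.04030 m²; emitting surface = 2A = 0.08060 m² (ratio 2).
αS·A_cross = εσ·A_surf·T⁴  ⇒  T⁴ = αS/(ε·2σ).
T⁴ = 0.470·859/(0.22·2·5.67×10⁻⁸) = 1.618×10¹⁰ K⁴.
T = (1.618×10¹⁰)^(1/4).

T ≈ 357 K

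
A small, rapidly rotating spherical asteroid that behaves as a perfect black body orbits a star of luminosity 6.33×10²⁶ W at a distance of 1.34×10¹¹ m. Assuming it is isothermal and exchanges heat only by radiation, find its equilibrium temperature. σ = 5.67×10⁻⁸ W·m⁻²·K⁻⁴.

T ≈ 333 K

First find the stellar flux at distance d: S = L/(4πd²) = 6.33×10²⁶/(4π·(1.34×10¹¹)²) = 2805 W/m².
For an isothermal sphere, absorbed (1−a)S·πr² = emitted σ·4πr²·T⁴, so T⁴ = (1−a)S/(4σ).
T⁴ = 1.00·2805/(4·5.67×10⁻⁸) = 1.237×10¹⁰ K⁴.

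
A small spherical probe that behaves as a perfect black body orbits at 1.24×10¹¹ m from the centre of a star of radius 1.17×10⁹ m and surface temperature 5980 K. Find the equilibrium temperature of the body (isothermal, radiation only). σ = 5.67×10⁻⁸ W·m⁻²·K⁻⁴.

T ≈ 411 K

The star's surface emits σT_*⁴; at distance d the flux is S = σT_*⁴(R_*/d)².
S = 5.67×10⁻⁸·(5980)⁴·(1.17×10⁹/1.24×10¹¹)² = 6455 W/m².
For an isothermal sphere T⁴ = (1−a)S/(4σ) = 2.846×10¹⁰ K⁴.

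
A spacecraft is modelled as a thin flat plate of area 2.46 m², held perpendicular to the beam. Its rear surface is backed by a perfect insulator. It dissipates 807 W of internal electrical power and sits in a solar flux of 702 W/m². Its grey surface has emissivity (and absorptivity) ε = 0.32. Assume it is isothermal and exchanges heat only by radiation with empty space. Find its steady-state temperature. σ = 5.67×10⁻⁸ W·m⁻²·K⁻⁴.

At steady state, absorbed solar power + internal power = radiated power.
Absorbed: α·S·A_cross = 0.32·702·2.460 = 552.6 W (cross-section A).
Total input = 552.6 + 807 = 1360 W.
Radiated: εσ·A_surf·T⁴ with A_surf = A = 2.460 m².
T⁴ = 1360/(0.32·5.67×10⁻⁸·2.460) = 3.046×10¹⁰ K⁴.

T ≈ 418 K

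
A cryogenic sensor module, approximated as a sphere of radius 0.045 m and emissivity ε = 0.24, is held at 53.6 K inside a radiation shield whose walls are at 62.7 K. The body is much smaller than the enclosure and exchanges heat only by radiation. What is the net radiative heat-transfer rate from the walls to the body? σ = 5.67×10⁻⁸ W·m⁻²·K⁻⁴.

For a small grey body in a large enclosure: P_net = εσA(T_body⁴ − T_wall⁴).
A = 4πr² = 0.02545 m²; T_body⁴ − T_wall⁴ = 8.254×10⁶ − 1.546×10⁷ = -7.201×10⁶ K⁴.
|P_net| = 0.24·5.67×10⁻⁸·0.02545·7.201×10⁶.

P_net ≈ 0.00249 W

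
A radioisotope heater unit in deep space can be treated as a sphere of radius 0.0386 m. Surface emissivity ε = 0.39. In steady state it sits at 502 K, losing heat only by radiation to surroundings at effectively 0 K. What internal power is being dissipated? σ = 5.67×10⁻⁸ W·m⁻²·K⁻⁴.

Steady state: P = εσA T⁴.
A = 4πr² = 0.01872 m²; T⁴ = (502)⁴ = 6.351×10¹⁰ K⁴.
P = 0.39 × 5.67×10⁻⁸ × 0.01872 × 6.351×10¹⁰.

P ≈ 26.3 W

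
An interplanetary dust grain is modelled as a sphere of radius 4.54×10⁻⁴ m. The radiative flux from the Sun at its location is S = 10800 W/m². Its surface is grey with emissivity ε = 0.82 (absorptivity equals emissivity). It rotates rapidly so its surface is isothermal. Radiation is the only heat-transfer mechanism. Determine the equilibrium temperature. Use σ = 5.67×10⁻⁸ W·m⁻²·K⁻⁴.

At equilibrium, absorbed power = emitted power.
Absorbing cross-section = πr² = 6.475×10⁻⁷ m²; emitting surface = 4πr² = 2.590×10⁻⁶ m² (ratio 4).
εS·A_cross = εσ·A_surf·T⁴  ⇒  T⁴ = S/(4σ)   (ε cancels).
T⁴ = 10800/(4·5.67×10⁻⁸) = 4.762×10¹⁰ K⁴.
T = (4.762×10¹⁰)^(1/4).

T ≈ 467 K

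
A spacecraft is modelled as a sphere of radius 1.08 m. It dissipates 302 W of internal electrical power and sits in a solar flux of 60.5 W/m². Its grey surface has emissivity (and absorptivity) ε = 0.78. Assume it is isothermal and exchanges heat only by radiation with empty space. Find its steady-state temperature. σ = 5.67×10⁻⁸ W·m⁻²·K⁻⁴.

At steady state, absorbed solar power + internal power = radiated power.
Absorbed: α·S·A_cross = 0.78·60.5·3.664 = 172.9 W (cross-section πr²).
Total input = 172.9 + 302 = 474.9 W.
Radiated: εσ·A_surf·T⁴ with A_surf = 4πr² = 14.66 m².
T⁴ = 474.9/(0.78·5.67×10⁻⁸·14.66) = 7.326×10⁸ K⁴.

T ≈ 165 K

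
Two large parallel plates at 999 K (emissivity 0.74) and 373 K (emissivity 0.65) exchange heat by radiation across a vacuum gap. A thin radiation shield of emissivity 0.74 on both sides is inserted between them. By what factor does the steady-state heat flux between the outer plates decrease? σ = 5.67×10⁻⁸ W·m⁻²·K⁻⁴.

Without shield: q₀ = σΔ(T⁴)/(1/ε₁+1/ε₂−1) with denominator 1.890.
With shield the two gaps are in series; the resistances add: (1/ε₁+1/ε_s−1)+(1/ε_s+1/ε₂−1) = 1.703+1.890 = 3.593.
Heat-flux ratio q₀/q = 3.593/1.890.

factor ≈ 1.90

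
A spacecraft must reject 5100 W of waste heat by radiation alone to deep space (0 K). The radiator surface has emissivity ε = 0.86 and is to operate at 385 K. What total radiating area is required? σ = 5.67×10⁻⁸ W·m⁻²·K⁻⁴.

P = εσA T⁴ ⇒ A = P/(εσT⁴).
T⁴ = 2.197×10¹⁰ K⁴.
A = 5100/(0.86 × 5.67×10⁻⁸ × 2.197×10¹⁰).

A ≈ 4.76 m²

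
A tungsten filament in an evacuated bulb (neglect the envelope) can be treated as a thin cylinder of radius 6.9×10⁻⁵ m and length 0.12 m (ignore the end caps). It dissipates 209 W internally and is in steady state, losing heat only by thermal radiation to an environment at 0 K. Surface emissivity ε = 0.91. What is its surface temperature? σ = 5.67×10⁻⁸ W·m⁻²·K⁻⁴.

T ≈ 2970 K

Steady state: internal power = radiated power, P = εσA T⁴.
Radiating area A = 2πrL = 5.202×10⁻⁵ m².
T⁴ = P/(εσA) = 209/(0.91·5.67×10⁻⁸·5.202×10⁻⁵) = 7.786×10¹³ K⁴.
T = (7.786×10¹³)^(1/4).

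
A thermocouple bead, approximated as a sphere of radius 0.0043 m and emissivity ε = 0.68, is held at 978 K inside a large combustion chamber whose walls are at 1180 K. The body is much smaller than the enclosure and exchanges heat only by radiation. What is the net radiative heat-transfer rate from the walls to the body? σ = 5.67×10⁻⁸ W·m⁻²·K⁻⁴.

P_net ≈ 9.17 W

For a small grey body in a large enclosure: P_net = εσA(T_body⁴ − T_wall⁴).
A = 4πr² = 2.324×10⁻⁴ m²; T_body⁴ − T_wall⁴ = 9.149×10¹¹ − 1.939×10¹² = -1.024×10¹² K⁴.
|P_net| = 0.68·5.67×10⁻⁸·2.324×10⁻⁴·1.024×10¹².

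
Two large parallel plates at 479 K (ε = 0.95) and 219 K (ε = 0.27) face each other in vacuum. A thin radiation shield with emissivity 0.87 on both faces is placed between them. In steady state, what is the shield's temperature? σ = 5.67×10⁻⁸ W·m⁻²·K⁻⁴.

In steady state the net flux on the hot side equals that on the cold side.
σ(T₁⁴−T_s⁴)/D₁ = σ(T_s⁴−T₂⁴)/D₂, with D₁ = 1/ε₁+1/ε_s−1 = 1.202, D₂ = 1/ε_s+1/ε₂−1 = 3.853.
Solve for T_s⁴: T_s⁴ = (D₂·T₁⁴ + D₁·T₂⁴)/(D₁+D₂) = 4.067×10¹⁰ K⁴.

T_s ≈ 449 K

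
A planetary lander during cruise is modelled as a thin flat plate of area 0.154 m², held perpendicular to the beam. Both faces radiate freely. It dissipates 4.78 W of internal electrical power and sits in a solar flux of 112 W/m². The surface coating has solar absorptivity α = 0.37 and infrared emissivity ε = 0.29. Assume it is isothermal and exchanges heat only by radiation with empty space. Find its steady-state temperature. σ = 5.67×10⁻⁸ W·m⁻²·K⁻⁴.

At steady state, absorbed solar power + internal power = radiated power.
Absorbed: α·S·A_cross = 0.37·112·0.1540 = 6.382 W (cross-section A).
Total input = 6.382 + 4.78 = 11.16 W.
Radiated: εσ·A_surf·T⁴ with A_surf = 2A = 0.3080 m².
T⁴ = 11.16/(0.29·5.67×10⁻⁸·0.3080) = 2.204×10⁹ K⁴.

T ≈ 217 K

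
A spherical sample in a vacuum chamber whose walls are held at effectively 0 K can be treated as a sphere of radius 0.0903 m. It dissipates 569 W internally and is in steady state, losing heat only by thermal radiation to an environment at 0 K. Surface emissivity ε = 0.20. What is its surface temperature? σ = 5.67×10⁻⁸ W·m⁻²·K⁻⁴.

Steady state: internal power = radiated power, P = εσA T⁴.
Radiating area A = 4πr² = 0.1025 m².
T⁴ = P/(εσA) = 569/(0.20·5.67×10⁻⁸·0.1025) = 4.897×10¹¹ K⁴.
T = (4.897×10¹¹)^(1/4).

T ≈ 837 K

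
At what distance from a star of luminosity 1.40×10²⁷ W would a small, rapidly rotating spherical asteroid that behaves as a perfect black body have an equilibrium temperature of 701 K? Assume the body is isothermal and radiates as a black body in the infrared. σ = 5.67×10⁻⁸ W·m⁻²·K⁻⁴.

For an isothermal black-emitting sphere, (1−a)S·πr² = σ·4πr²·T⁴ ⇒ S = 4σT⁴/(1−a).
S = 4·5.67×10⁻⁸·(701)⁴/1.00 = 54770 W/m².
Flux falls as S = L/(4πd²), so d = √(L/(4πS)) = √(1.40×10²⁷/(4π·54770)).

d ≈ 4.51×10¹⁰ m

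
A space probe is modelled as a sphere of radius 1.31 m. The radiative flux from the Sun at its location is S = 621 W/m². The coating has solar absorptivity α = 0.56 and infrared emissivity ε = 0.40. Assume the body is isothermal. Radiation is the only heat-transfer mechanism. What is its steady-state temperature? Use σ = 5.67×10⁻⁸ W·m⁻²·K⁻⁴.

At equilibrium, absorbed power = emitted power.
Absorbing cross-section = πr² = 5.391 m²; emitting surface = 4πr² = 21.57 m² (ratio 4).
αS·A_cross = εσ·A_surf·T⁴  ⇒  T⁴ = αS/(ε·4σ).
T⁴ = 0.560·621/(0.40·4·5.67×10⁻⁸) = 3.833×10⁹ K⁴.
T = (3.833×10⁹)^(1/4).

T ≈ 249 K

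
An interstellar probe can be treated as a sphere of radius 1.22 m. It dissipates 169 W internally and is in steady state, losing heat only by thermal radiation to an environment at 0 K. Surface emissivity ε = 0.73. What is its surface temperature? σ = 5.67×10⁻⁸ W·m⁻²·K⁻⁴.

T ≈ 122 K

Steady state: internal power = radiated power, P = εσA T⁴.
Radiating area A = 4πr² = 18.70 m².
T⁴ = P/(εσA) = 169/(0.73·5.67×10⁻⁸·18.70) = 2.183×10⁸ K⁴.
T = (2.183×10⁸)^(1/4).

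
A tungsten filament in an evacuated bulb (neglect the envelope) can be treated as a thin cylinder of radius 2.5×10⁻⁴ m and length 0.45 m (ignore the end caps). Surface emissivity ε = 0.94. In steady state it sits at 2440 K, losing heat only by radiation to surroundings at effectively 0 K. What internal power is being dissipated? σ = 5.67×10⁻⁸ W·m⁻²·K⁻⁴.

Steady state: P = εσA T⁴.
A = 2πrL = 7.069×10⁻⁴ m²; T⁴ = (2440)⁴ = 3.545×10¹³ K⁴.
P = 0.94 × 5.67×10⁻⁸ × 7.069×10⁻⁴ × 3.545×10¹³.

P ≈ 1340 W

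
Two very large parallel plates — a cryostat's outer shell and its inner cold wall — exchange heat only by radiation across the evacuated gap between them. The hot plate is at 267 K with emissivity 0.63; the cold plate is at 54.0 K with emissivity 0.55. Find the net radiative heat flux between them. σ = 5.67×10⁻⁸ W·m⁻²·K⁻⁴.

For two infinite grey parallel plates, q = σ(T₁⁴ − T₂⁴)/(1/ε₁ + 1/ε₂ − 1).
T₁⁴ − T₂⁴ = 5.082×10⁹ − 8.503×10⁶ = 5.074×10⁹ K⁴.
1/ε₁ + 1/ε₂ − 1 = 1.587 + 1.818 − 1 = 2.405.
q = 5.67×10⁻⁸ × 5.074×10⁹ / 2.405.

q ≈ 120 W/m²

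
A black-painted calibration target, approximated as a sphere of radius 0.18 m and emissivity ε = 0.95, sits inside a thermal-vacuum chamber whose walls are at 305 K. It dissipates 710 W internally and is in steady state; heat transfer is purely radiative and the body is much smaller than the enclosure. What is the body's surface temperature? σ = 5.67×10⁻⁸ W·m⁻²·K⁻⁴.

T ≈ 450 K

For a small grey body in a large enclosure, net radiated power = εσA(T⁴ − T_w⁴).
Steady state: P = εσA(T⁴ − T_w⁴) with A = 4πr² = 0.4072 m².
T⁴ = P/(εσA) + T_w⁴ = 710/(0.95·5.67×10⁻⁸·0.4072) + (305)⁴
    = 3.237×10¹⁰ + 8.654×10⁹ = 4.103×10¹⁰ K⁴.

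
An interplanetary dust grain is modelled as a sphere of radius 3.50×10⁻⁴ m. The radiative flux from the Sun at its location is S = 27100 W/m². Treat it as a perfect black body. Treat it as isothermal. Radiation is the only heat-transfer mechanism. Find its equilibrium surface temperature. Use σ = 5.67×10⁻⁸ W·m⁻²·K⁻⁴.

At equilibrium, absorbed power = emitted power.
Absorbing cross-section = πr² = 3.848×10⁻⁷ m²; emitting surface = 4πr² = 1.539×10⁻⁶ m² (ratio 4).
S·A_cross = εσ·A_surf·T⁴  ⇒  T⁴ = S/(4σ).
T⁴ = 1.00·27100/(4·5.67×10⁻⁸) = 1.195×10¹¹ K⁴.
T = (1.195×10¹¹)^(1/4).

T ≈ 588 K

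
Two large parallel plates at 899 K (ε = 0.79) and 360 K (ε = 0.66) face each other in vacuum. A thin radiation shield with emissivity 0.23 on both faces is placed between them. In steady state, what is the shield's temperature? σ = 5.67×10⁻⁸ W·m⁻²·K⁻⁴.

T_s ≈ 765 K

In steady state the net flux on the hot side equals that on the cold side.
σ(T₁⁴−T_s⁴)/D₁ = σ(T_s⁴−T₂⁴)/D₂, with D₁ = 1/ε₁+1/ε_s−1 = 4.614, D₂ = 1/ε_s+1/ε₂−1 = 4.863.
Solve for T_s⁴: T_s⁴ = (D₂·T₁⁴ + D₁·T₂⁴)/(D₁+D₂) = 3.434×10¹¹ K⁴.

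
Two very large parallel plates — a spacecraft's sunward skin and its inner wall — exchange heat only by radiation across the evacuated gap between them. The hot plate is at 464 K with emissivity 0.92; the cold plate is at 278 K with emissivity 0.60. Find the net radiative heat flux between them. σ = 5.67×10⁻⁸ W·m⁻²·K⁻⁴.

q ≈ 1310 W/m²

For two infinite grey parallel plates, q = σ(T₁⁴ − T₂⁴)/(1/ε₁ + 1/ε₂ − 1).
T₁⁴ − T₂⁴ = 4.635×10¹⁰ − 5.973×10⁹ = 4.038×10¹⁰ K⁴.
1/ε₁ + 1/ε₂ − 1 = 1.087 + 1.667 − 1 = 1.754.
q = 5.67×10⁻⁸ × 4.038×10¹⁰ / 1.754.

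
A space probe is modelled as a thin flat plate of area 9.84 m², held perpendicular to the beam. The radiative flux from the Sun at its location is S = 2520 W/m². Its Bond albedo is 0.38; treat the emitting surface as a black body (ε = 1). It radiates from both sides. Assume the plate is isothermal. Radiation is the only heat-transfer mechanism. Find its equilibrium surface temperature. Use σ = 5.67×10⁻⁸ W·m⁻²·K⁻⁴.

At equilibrium, absorbed power = emitted power.
Absorbing cross-section = A = 9.840 m²; emitting surface = 2A = 19.68 m² (ratio 2).
(1−a)S·A_cross = εσ·A_surf·T⁴  ⇒  T⁴ = (1−a)S/(2σ).
T⁴ = 0.620·2520/(2·5.67×10⁻⁸) = 1.378×10¹⁰ K⁴.
T = (1.378×10¹⁰)^(1/4).

T ≈ 343 K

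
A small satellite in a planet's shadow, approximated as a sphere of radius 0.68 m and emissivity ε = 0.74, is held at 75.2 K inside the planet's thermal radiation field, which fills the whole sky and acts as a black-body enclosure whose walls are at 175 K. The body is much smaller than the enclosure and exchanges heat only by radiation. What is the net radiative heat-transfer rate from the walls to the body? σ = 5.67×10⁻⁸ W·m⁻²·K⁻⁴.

P_net ≈ 221 W

For a small grey body in a large enclosure: P_net = εσA(T_body⁴ − T_wall⁴).
A = 4πr² = 5.811 m²; T_body⁴ − T_wall⁴ = 3.198×10⁷ − 9.379×10⁸ = -9.059×10⁸ K⁴.
|P_net| = 0.74·5.67×10⁻⁸·5.811·9.059×10⁸.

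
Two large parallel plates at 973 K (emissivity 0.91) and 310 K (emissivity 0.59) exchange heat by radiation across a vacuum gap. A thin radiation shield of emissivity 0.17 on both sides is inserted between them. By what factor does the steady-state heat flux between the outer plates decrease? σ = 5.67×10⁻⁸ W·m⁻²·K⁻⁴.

Without shield: q₀ = σΔ(T⁴)/(1/ε₁+1/ε₂−1) with denominator 1.794.
With shield the two gaps are in series; the resistances add: (1/ε₁+1/ε_s−1)+(1/ε_s+1/ε₂−1) = 5.981+6.577 = 12.56.
Heat-flux ratio q₀/q = 12.56/1.794.

factor ≈ 7.00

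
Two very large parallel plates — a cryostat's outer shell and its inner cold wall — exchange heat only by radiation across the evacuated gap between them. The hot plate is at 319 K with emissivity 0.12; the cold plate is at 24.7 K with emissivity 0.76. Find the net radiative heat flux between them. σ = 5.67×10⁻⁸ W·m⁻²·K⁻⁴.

q ≈ 67.9 W/m²

For two infinite grey parallel plates, q = σ(T₁⁴ − T₂⁴)/(1/ε₁ + 1/ε₂ − 1).
T₁⁴ − T₂⁴ = 1.036×10¹⁰ − 3.722×10⁵ = 1.035×10¹⁰ K⁴.
1/ε₁ + 1/ε₂ − 1 = 8.333 + 1.316 − 1 = 8.649.
q = 5.67×10⁻⁸ × 1.035×10¹⁰ / 8.649.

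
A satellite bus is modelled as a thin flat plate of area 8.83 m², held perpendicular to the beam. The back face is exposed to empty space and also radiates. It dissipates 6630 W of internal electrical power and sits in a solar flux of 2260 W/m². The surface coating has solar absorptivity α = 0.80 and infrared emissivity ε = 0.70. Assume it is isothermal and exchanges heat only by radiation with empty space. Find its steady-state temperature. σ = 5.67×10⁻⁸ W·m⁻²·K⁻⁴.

T ≈ 424 K

At steady state, absorbed solar power + internal power = radiated power.
Absorbed: α·S·A_cross = 0.80·2260·8.830 = 15960 W (cross-section A).
Total input = 15960 + 6630 = 22590 W.
Radiated: εσ·A_surf·T⁴ with A_surf = 2A = 17.66 m².
T⁴ = 22590/(0.70·5.67×10⁻⁸·17.66) = 3.224×10¹⁰ K⁴.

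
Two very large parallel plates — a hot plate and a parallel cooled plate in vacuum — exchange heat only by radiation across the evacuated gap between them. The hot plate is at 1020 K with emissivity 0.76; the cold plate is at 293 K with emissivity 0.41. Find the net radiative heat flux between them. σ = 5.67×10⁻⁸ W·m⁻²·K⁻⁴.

For two infinite grey parallel plates, q = σ(T₁⁴ − T₂⁴)/(1/ε₁ + 1/ε₂ − 1).
T₁⁴ − T₂⁴ = 1.082×10¹² − 7.370×10⁹ = 1.075×10¹² K⁴.
1/ε₁ + 1/ε₂ − 1 = 1.316 + 2.439 − 1 = 2.755.
q = 5.67×10⁻⁸ × 1.075×10¹² / 2.755.

q ≈ 22100 W/m²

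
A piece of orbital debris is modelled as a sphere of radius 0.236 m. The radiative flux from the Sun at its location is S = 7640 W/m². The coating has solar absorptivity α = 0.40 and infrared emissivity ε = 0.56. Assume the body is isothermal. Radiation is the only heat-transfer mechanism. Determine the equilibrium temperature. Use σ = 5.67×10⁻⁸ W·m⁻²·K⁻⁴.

At equilibrium, absorbed power = emitted power.
Absorbing cross-section = πr² = 0.1750 m²; emitting surface = 4πr² = 0.6999 m² (ratio 4).
αS·A_cross = εσ·A_surf·T⁴  ⇒  T⁴ = αS/(ε·4σ).
T⁴ = 0.400·7640/(0.56·4·5.67×10⁻⁸) = 2.406×10¹⁰ K⁴.
T = (2.406×10¹⁰)^(1/4).

T ≈ 394 K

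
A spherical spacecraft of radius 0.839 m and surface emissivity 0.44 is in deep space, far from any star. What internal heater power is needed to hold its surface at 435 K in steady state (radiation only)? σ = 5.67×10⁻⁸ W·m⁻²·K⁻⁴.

P = εσ·4πr²·T⁴.
4πr² = 8.846 m²; T⁴ = 3.581×10¹⁰ K⁴.
P = 0.44·5.67×10⁻⁸·8.846·3.581×10¹⁰.

P ≈ 7900 W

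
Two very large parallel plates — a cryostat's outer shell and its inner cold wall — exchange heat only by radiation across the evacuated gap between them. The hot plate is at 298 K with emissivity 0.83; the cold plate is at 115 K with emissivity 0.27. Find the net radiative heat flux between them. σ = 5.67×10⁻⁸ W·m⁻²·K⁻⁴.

q ≈ 112 W/m²

For two infinite grey parallel plates, q = σ(T₁⁴ − T₂⁴)/(1/ε₁ + 1/ε₂ − 1).
T₁⁴ − T₂⁴ = 7.886×10⁹ − 1.749×10⁸ = 7.711×10⁹ K⁴.
1/ε₁ + 1/ε₂ − 1 = 1.205 + 3.704 − 1 = 3.909.
q = 5.67×10⁻⁸ × 7.711×10⁹ / 3.909.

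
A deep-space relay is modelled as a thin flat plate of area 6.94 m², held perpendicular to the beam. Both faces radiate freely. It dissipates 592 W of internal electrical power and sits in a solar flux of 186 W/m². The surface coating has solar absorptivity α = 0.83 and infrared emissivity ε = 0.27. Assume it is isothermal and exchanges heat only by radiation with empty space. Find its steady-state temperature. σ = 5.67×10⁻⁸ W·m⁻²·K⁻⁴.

At steady state, absorbed solar power + internal power = radiated power.
Absorbed: α·S·A_cross = 0.83·186·6.940 = 1071 W (cross-section A).
Total input = 1071 + 592 = 1663 W.
Radiated: εσ·A_surf·T⁴ with A_surf = 2A = 13.88 m².
T⁴ = 1663/(0.27·5.67×10⁻⁸·13.88) = 7.828×10⁹ K⁴.

T ≈ 297 K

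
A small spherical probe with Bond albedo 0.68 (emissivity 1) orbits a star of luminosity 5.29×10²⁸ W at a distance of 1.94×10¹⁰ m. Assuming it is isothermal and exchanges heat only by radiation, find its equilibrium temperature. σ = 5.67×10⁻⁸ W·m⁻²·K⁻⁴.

T ≈ 1990 K

First find the stellar flux at distance d: S = L/(4πd²) = 5.29×10²⁸/(4π·(1.94×10¹⁰)²) = 1.119×10⁷ W/m².
For an isothermal sphere, absorbed (1−a)S·πr² = emitted σ·4πr²·T⁴, so T⁴ = (1−a)S/(4σ).
T⁴ = 0.320·1.119×10⁷/(4·5.67×10⁻⁸) = 1.578×10¹³ K⁴.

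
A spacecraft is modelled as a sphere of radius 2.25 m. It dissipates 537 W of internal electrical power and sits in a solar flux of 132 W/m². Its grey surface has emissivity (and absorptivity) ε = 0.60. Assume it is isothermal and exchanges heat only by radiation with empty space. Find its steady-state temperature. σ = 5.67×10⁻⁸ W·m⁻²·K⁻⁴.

At steady state, absorbed solar power + internal power = radiated power.
Absorbed: α·S·A_cross = 0.60·132·15.90 = 1260 W (cross-section πr²).
Total input = 1260 + 537 = 1797 W.
Radiated: εσ·A_surf·T⁴ with A_surf = 4πr² = 63.62 m².
T⁴ = 1797/(0.60·5.67×10⁻⁸·63.62) = 8.301×10⁸ K⁴.

T ≈ 170 K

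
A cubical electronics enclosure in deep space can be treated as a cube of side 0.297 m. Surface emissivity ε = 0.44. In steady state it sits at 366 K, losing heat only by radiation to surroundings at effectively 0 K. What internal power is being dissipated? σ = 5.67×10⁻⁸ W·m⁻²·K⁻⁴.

Steady state: P = εσA T⁴.
A = 6L² = 0.5293 m²; T⁴ = (366)⁴ = 1.794×10¹⁰ K⁴.
P = 0.44 × 5.67×10⁻⁸ × 0.5293 × 1.794×10¹⁰.

P ≈ 237 W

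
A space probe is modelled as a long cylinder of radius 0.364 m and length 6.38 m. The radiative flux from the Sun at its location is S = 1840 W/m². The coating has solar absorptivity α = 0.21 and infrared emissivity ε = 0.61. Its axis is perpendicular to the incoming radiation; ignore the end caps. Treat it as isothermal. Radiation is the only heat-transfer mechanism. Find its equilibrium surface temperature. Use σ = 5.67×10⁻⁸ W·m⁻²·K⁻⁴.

At equilibrium, absorbed power = emitted power.
Absorbing cross-section = 2rL = 4.645 m²; emitting surface = 2πrL = 14.59 m² (ratio π).
αS·A_cross = εσ·A_surf·T⁴  ⇒  T⁴ = αS/(ε·πσ).
T⁴ = 0.210·1840/(0.61·π·5.67×10⁻⁸) = 3.556×10⁹ K⁴.
T = (3.556×10⁹)^(1/4).

T ≈ 244 K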